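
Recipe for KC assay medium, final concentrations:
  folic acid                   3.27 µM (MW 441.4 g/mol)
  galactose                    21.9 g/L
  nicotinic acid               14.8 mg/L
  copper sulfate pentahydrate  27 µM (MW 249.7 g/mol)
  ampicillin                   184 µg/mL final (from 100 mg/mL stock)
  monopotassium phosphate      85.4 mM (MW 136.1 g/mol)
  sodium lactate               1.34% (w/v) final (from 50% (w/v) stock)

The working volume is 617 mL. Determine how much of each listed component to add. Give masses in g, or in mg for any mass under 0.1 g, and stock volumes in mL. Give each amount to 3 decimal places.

Scale factor relative to 1 L: 0.617.
folic acid: 3.27 µmol/L × 441.4 g/mol × 0.617 L ÷ 1000 = 0.891 mg
galactose: 21.9 g/L × 0.617 L = 13.512 g
nicotinic acid: 14.8 mg/L × 0.617 L = 9.132 mg
copper sulfate pentahydrate: 27 µmol/L × 249.7 g/mol × 0.617 L ÷ 1000 = 4.160 mg
ampicillin: dilute stock: 184 µg/mL × 617 mL ÷ 100000 µg/mL = 1.135 mL
monopotassium phosphate: 85.4 mmol/L × 136.1 g/mol × 0.617 L ÷ 1000 = 7.171 g
sodium lactate: dilute stock: 1.34% ÷ 50% × 617 mL = 16.536 mL

folic acid 0.891 mg; galactose 13.512 g; nicotinic acid 9.132 mg; copper sulfate pentahydrate 4.160 mg; ampicillin 1.135 mL; monopotassium phosphate 7.171 g; sodium lactate 16.536 mL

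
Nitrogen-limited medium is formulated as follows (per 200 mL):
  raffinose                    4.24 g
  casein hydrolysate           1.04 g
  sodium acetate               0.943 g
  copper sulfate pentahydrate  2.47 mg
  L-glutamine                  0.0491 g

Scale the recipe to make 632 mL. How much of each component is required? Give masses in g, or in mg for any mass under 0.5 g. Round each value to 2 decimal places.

Ratio of target to recipe volume: 632 / 200 = 3.16.
raffinose: 4.24 g × (632 mL / 200 mL) = 13.40 g
casein hydrolysate: 1.04 g × (632 mL / 200 mL) = 3.29 g
sodium acetate: 0.943 g × (632 mL / 200 mL) = 2.98 g
copper sulfate pentahydrate: 2.47 mg × (632 mL / 200 mL) = 7.81 mg
L-glutamine: 0.0491 g × (632 mL / 200 mL) = 0.155156 g = 155.16 mg

raffinose 13.40 g; casein hydrolysate 3.29 g; sodium acetate 2.98 g; copper sulfate pentahydrate 7.81 mg; L-glutamine 155.16 mg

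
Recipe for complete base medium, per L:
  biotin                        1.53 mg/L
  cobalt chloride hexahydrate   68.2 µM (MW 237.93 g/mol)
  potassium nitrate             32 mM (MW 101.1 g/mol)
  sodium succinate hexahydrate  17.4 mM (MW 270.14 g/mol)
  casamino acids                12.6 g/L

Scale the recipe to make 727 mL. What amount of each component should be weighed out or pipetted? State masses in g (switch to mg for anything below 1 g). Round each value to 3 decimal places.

biotin 1.112 mg; cobalt chloride hexahydrate 11.797 mg; potassium nitrate 2.352 g; sodium succinate hexahydrate 3.417 g; casamino acids 9.160 g

Target volume = 727 mL = 0.727 L.
biotin: 1.53 mg/L × 0.727 L = 1.112 mg
cobalt chloride hexahydrate: 68.2 µmol/L × 237.93 g/mol × 0.727 L ÷ 1000 = 11.797 mg
potassium nitrate: 32 mmol/L × 101.1 g/mol × 0.727 L ÷ 1000 = 2.352 g
sodium succinate hexahydrate: 17.4 mmol/L × 270.14 g/mol × 0.727 L ÷ 1000 = 3.417 g
casamino acids: 12.6 g/L × 0.727 L = 9.160 g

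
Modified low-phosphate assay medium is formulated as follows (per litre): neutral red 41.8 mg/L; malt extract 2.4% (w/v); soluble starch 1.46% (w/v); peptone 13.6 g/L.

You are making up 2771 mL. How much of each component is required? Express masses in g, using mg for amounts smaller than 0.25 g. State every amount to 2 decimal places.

neutral red 115.83 mg; malt extract 66.50 g; soluble starch 40.46 g; peptone 37.69 g

Target volume = 2771 mL = 2.771 L.
neutral red: 41.8 mg/L × 2.771 L = 115.83 mg
malt extract: 2.4% w/v = 24 g/L → 24 × 2.771 L = 66.50 g
soluble starch: 1.46% w/v = 14.6 g/L → 14.6 × 2.771 L = 40.46 g
peptone: 13.6 g/L × 2.771 L = 37.69 g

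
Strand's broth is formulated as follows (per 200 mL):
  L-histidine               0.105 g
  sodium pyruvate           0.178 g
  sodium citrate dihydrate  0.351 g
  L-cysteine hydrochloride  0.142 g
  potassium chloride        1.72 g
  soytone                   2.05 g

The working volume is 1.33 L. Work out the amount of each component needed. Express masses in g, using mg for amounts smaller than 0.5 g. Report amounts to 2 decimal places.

L-histidine 0.70 g; sodium pyruvate 1.18 g; sodium citrate dihydrate 2.33 g; L-cysteine hydrochloride 0.94 g; potassium chloride 11.44 g; soytone 13.63 g

Scale factor = 1330 mL / 200 mL = 6.65.
L-histidine: 0.105 g × (1330 mL / 200 mL) = 0.70 g
sodium pyruvate: 0.178 g × (1330 mL / 200 mL) = 1.18 g
sodium citrate dihydrate: 0.351 g × (1330 mL / 200 mL) = 2.33 g
L-cysteine hydrochloride: 0.142 g × (1330 mL / 200 mL) = 0.94 g
potassium chloride: 1.72 g × (1330 mL / 200 mL) = 11.44 g
soytone: 2.05 g × (1330 mL / 200 mL) = 13.63 g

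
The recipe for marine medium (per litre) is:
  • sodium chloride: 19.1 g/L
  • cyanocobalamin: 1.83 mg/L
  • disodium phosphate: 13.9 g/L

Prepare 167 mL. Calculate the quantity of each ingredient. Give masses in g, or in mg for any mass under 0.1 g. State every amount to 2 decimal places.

sodium chloride 3.19 g; cyanocobalamin 0.31 mg; disodium phosphate 2.32 g

Target volume = 167 mL = 0.167 L.
sodium chloride: 19.1 g/L × 0.167 L = 3.19 g
cyanocobalamin: 1.83 mg/L × 0.167 L = 0.31 mg
disodium phosphate: 13.9 g/L × 0.167 L = 2.32 g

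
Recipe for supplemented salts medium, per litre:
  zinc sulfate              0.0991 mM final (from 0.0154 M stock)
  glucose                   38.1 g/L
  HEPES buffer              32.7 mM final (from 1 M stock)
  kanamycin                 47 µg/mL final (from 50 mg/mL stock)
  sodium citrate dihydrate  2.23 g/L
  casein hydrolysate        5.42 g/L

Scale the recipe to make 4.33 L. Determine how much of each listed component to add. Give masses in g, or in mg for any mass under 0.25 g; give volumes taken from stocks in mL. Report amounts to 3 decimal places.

Working volume: 4.33 L.
zinc sulfate: C1V1 = C2V2 → 0.0991 mM × 4330 mL ÷ 15.4 mM = 27.864 mL
glucose: 38.1 g/L × 4.33 L = 164.973 g
HEPES buffer: dilute stock: 32.7 mM × 4330 mL ÷ 1000 mM = 141.591 mL
kanamycin: dilute stock: 47 µg/mL × 4330 mL ÷ 50000 µg/mL = 4.070 mL
sodium citrate dihydrate: 2.23 g/L × 4.33 L = 9.656 g
casein hydrolysate: 5.42 g/L × 4.33 L = 23.469 g

zinc sulfate 27.864 mL; glucose 164.973 g; HEPES buffer 141.591 mL; kanamycin 4.070 mL; sodium citrate dihydrate 9.656 g; casein hydrolysate 23.469 g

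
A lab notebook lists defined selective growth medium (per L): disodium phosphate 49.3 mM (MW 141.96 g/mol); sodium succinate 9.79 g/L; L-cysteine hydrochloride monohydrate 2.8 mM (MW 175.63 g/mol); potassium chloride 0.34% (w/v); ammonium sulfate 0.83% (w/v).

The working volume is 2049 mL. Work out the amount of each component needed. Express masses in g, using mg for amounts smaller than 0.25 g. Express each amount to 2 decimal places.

Scale factor relative to 1 L: 2.049.
disodium phosphate: 49.3 mmol/L × 141.96 g/mol × 2.049 L ÷ 1000 = 14.34 g
sodium succinate: 9.79 g/L × 2.049 L = 20.06 g
L-cysteine hydrochloride monohydrate: 2.8 mmol/L × 175.63 g/mol × 2.049 L ÷ 1000 = 1.01 g
potassium chloride: 0.34% w/v = 3.4 g/L → 3.4 × 2.049 L = 6.97 g
ammonium sulfate: 0.83 g per 100 mL × 2049 mL ÷ 100 = 17.01 g

disodium phosphate 14.34 g; sodium succinate 20.06 g; L-cysteine hydrochloride monohydrate 1.01 g; potassium chloride 6.97 g; ammonium sulfate 17.01 g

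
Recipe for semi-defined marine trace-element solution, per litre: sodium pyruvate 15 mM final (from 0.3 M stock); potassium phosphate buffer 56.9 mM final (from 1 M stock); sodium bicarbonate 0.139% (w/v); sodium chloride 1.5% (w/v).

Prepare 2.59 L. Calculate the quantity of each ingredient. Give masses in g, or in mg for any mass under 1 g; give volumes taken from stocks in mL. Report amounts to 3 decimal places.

Working volume: 2.59 L.
sodium pyruvate: C1V1 = C2V2 → 15 mM × 2590 mL ÷ 300 mM = 129.500 mL
potassium phosphate buffer: C1V1 = C2V2 → 56.9 mM × 2590 mL ÷ 1000 mM = 147.371 mL
sodium bicarbonate: 0.139% w/v = 1.39 g/L → 1.39 × 2.59 L = 3.600 g
sodium chloride: 1.5 g per 100 mL × 2590 mL ÷ 100 = 38.850 g

sodium pyruvate 129.500 mL; potassium phosphate buffer 147.371 mL; sodium bicarbonate 3.600 g; sodium chloride 38.850 g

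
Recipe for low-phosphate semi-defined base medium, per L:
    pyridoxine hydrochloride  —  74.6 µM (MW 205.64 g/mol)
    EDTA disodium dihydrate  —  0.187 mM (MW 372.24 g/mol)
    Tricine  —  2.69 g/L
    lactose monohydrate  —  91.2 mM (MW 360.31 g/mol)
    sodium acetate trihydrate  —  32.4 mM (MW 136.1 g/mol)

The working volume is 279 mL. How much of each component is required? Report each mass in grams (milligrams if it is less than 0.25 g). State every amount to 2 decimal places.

pyridoxine hydrochloride 4.28 mg; EDTA disodium dihydrate 19.42 mg; Tricine 0.75 g; lactose monohydrate 9.17 g; sodium acetate trihydrate 1.23 g

Target volume = 279 mL = 0.279 L.
pyridoxine hydrochloride: 74.6 µmol/L × 205.64 g/mol × 0.279 L ÷ 1000 = 4.28 mg
EDTA disodium dihydrate: 0.187 mmol/L × 372.24 mg/mmol × 0.279 L = 19.42 mg
Tricine: 2.69 g/L × 0.279 L = 0.75 g
lactose monohydrate: 91.2 mmol/L × 360.31 g/mol × 0.279 L ÷ 1000 = 9.17 g
sodium acetate trihydrate: 32.4 mmol/L × 136.1 g/mol × 0.279 L ÷ 1000 = 1.23 g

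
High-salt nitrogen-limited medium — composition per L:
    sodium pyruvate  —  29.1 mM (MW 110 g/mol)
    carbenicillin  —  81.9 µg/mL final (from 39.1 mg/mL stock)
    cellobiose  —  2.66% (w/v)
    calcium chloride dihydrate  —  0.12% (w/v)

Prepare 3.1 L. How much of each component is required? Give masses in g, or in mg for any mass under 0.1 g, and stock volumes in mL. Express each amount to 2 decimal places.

Scale factor relative to 1 L: 3.1.
sodium pyruvate: 29.1 mmol/L × 110 g/mol × 3.1 L ÷ 1000 = 9.92 g
carbenicillin: dilute stock: 81.9 µg/mL × 3100 mL ÷ 39100 µg/mL = 6.49 mL
cellobiose: 2.66% w/v = 26.6 g/L → 26.6 × 3.1 L = 82.46 g
calcium chloride dihydrate: 0.12 g per 100 mL × 3100 mL ÷ 100 = 3.72 g

sodium pyruvate 9.92 g; carbenicillin 6.49 mL; cellobiose 82.46 g; calcium chloride dihydrate 3.72 g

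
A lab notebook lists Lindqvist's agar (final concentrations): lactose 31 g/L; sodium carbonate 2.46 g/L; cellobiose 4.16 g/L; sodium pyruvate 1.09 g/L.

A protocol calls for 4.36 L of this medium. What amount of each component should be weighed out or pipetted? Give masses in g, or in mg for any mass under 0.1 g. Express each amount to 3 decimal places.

lactose 135.160 g; sodium carbonate 10.726 g; cellobiose 18.138 g; sodium pyruvate 4.752 g

Scale factor relative to 1 L: 4.36.
lactose: 31 g/L × 4.36 L = 135.160 g
sodium carbonate: 2.46 g/L × 4.36 L = 10.726 g
cellobiose: 4.16 g/L × 4.36 L = 18.138 g
sodium pyruvate: 1.09 g/L × 4.36 L = 4.752 g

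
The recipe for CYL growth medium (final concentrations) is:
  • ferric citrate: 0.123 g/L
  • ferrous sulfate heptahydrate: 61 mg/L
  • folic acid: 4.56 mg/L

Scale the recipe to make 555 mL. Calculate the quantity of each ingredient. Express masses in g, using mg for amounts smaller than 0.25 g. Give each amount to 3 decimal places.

Working volume: 555 mL = 0.555 L.
ferric citrate: 0.123 g/L × 0.555 L = 0.068265 g = 68.265 mg
ferrous sulfate heptahydrate: 61 mg/L × 0.555 L = 33.855 mg
folic acid: 4.56 mg/L × 0.555 L = 2.531 mg

ferric citrate 68.265 mg; ferrous sulfate heptahydrate 33.855 mg; folic acid 2.531 mg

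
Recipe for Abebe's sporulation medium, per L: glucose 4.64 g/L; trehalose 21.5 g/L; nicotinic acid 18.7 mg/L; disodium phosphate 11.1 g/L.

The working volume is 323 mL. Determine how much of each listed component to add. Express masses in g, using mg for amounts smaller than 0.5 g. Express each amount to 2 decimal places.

glucose 1.50 g; trehalose 6.94 g; nicotinic acid 6.04 mg; disodium phosphate 3.59 g

Target volume = 323 mL = 0.323 L.
glucose: 4.64 g/L × 0.323 L = 1.50 g
trehalose: 21.5 g/L × 0.323 L = 6.94 g
nicotinic acid: 18.7 mg/L × 0.323 L = 6.04 mg
disodium phosphate: 11.1 g/L × 0.323 L = 3.59 g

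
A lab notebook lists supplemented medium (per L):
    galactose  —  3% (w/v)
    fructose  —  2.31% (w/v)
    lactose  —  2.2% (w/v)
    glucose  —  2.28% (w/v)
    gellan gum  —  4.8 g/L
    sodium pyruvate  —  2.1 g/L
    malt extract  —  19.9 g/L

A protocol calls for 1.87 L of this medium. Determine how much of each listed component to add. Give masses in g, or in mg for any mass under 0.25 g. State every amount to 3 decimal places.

galactose 56.100 g; fructose 43.197 g; lactose 41.140 g; glucose 42.636 g; gellan gum 8.976 g; sodium pyruvate 3.927 g; malt extract 37.213 g

Scale factor relative to 1 L: 1.87.
galactose: 3 g per 100 mL × 1870 mL ÷ 100 = 56.100 g
fructose: 2.31 g per 100 mL × 1870 mL ÷ 100 = 43.197 g
lactose: 2.2% w/v = 22 g/L → 22 × 1.87 L = 41.140 g
glucose: 2.28 g per 100 mL × 1870 mL ÷ 100 = 42.636 g
gellan gum: 4.8 g/L × 1.87 L = 8.976 g
sodium pyruvate: 2.1 g/L × 1.87 L = 3.927 g
malt extract: 19.9 g/L × 1.87 L = 37.213 g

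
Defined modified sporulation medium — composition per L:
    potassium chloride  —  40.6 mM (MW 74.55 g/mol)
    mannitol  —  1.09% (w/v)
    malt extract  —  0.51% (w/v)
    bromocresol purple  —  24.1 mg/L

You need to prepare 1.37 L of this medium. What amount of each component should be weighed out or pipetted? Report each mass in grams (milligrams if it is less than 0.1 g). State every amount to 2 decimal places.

Working volume: 1.37 L.
potassium chloride: 40.6 mmol/L × 74.55 g/mol × 1.37 L ÷ 1000 = 4.15 g
mannitol: 1.09% w/v = 10.9 g/L → 10.9 × 1.37 L = 14.93 g
malt extract: 0.51 g per 100 mL × 1370 mL ÷ 100 = 6.99 g
bromocresol purple: 24.1 mg/L × 1.37 L = 33.02 mg

potassium chloride 4.15 g; mannitol 14.93 g; malt extract 6.99 g; bromocresol purple 33.02 mg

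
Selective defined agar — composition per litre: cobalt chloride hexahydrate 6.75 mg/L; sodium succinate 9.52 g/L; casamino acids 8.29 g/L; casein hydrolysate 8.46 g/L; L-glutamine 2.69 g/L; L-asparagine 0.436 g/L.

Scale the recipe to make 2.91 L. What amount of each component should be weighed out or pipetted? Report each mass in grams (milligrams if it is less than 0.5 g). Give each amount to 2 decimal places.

cobalt chloride hexahydrate 19.64 mg; sodium succinate 27.70 g; casamino acids 24.12 g; casein hydrolysate 24.62 g; L-glutamine 7.83 g; L-asparagine 1.27 g

Scale factor relative to 1 L: 2.91.
cobalt chloride hexahydrate: 6.75 mg/L × 2.91 L = 19.64 mg
sodium succinate: 9.52 g/L × 2.91 L = 27.70 g
casamino acids: 8.29 g/L × 2.91 L = 24.12 g
casein hydrolysate: 8.46 g/L × 2.91 L = 24.62 g
L-glutamine: 2.69 g/L × 2.91 L = 7.83 g
L-asparagine: 0.436 g/L × 2.91 L = 1.27 g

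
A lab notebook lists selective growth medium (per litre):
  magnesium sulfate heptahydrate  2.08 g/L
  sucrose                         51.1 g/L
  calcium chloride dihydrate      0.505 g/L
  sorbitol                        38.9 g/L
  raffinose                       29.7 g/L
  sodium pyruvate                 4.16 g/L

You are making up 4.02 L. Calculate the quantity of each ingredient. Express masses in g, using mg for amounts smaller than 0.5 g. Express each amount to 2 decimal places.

magnesium sulfate heptahydrate 8.36 g; sucrose 205.42 g; calcium chloride dihydrate 2.03 g; sorbitol 156.38 g; raffinose 119.39 g; sodium pyruvate 16.72 g

Working volume: 4.02 L.
magnesium sulfate heptahydrate: 2.08 g/L × 4.02 L = 8.36 g
sucrose: 51.1 g/L × 4.02 L = 205.42 g
calcium chloride dihydrate: 0.505 g/L × 4.02 L = 2.03 g
sorbitol: 38.9 g/L × 4.02 L = 156.38 g
raffinose: 29.7 g/L × 4.02 L = 119.39 g
sodium pyruvate: 4.16 g/L × 4.02 L = 16.72 g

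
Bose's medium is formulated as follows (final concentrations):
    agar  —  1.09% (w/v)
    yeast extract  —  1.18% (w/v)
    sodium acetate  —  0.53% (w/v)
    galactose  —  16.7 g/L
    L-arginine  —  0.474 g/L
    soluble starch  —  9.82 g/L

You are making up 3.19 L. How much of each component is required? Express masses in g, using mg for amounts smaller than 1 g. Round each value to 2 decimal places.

Scale factor relative to 1 L: 3.19.
agar: 1.09% w/v = 10.9 g/L → 10.9 × 3.19 L = 34.77 g
yeast extract: 1.18% w/v = 11.8 g/L → 11.8 × 3.19 L = 37.64 g
sodium acetate: 0.53% w/v = 5.3 g/L → 5.3 × 3.19 L = 16.91 g
galactose: 16.7 g/L × 3.19 L = 53.27 g
L-arginine: 0.474 g/L × 3.19 L = 1.51 g
soluble starch: 9.82 g/L × 3.19 L = 31.33 g

agar 34.77 g; yeast extract 37.64 g; sodium acetate 16.91 g; galactose 53.27 g; L-arginine 1.51 g; soluble starch 31.33 g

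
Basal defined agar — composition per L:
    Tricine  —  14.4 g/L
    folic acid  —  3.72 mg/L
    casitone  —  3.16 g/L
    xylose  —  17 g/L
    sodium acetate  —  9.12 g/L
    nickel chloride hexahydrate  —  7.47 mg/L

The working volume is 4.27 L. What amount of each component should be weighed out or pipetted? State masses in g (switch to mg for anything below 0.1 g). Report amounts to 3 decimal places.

Scale factor relative to 1 L: 4.27.
Tricine: 14.4 g/L × 4.27 L = 61.488 g
folic acid: 3.72 mg/L × 4.27 L = 15.884 mg
casitone: 3.16 g/L × 4.27 L = 13.493 g
xylose: 17 g/L × 4.27 L = 72.590 g
sodium acetate: 9.12 g/L × 4.27 L = 38.942 g
nickel chloride hexahydrate: 7.47 mg/L × 4.27 L = 31.897 mg

Tricine 61.488 g; folic acid 15.884 mg; casitone 13.493 g; xylose 72.590 g; sodium acetate 38.942 g; nickel chloride hexahydrate 31.897 mg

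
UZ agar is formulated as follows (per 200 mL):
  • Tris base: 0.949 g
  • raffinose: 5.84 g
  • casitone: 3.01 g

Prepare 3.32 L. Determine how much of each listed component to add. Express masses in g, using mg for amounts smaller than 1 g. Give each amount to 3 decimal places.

Tris base 15.753 g; raffinose 96.944 g; casitone 49.966 g

Scale factor = 3320 mL / 200 mL = 16.6.
Tris base: 0.949 g × (3320 mL / 200 mL) = 15.753 g
raffinose: 5.84 g × (3320 mL / 200 mL) = 96.944 g
casitone: 3.01 g × (3320 mL / 200 mL) = 49.966 g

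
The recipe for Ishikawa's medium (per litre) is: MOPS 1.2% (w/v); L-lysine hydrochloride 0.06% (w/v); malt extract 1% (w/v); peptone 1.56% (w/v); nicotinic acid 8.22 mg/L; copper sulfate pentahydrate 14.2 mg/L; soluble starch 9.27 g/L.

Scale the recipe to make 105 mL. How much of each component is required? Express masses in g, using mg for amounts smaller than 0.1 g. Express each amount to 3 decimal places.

Target volume = 105 mL = 0.105 L.
MOPS: 1.2% w/v = 12 g/L → 12 × 0.105 L = 1.260 g
L-lysine hydrochloride: 0.06% w/v = 0.6 g/L → 0.6 × 0.105 L = 0.063 g = 63.000 mg
malt extract: 1% w/v = 10 g/L → 10 × 0.105 L = 1.050 g
peptone: 1.56 g per 100 mL × 105 mL ÷ 100 = 1.638 g
nicotinic acid: 8.22 mg/L × 0.105 L = 0.863 mg
copper sulfate pentahydrate: 14.2 mg/L × 0.105 L = 1.491 mg
soluble starch: 9.27 g/L × 0.105 L = 0.973 g

MOPS 1.260 g; L-lysine hydrochloride 63.000 mg; malt extract 1.050 g; peptone 1.638 g; nicotinic acid 0.863 mg; copper sulfate pentahydrate 1.491 mg; soluble starch 0.973 g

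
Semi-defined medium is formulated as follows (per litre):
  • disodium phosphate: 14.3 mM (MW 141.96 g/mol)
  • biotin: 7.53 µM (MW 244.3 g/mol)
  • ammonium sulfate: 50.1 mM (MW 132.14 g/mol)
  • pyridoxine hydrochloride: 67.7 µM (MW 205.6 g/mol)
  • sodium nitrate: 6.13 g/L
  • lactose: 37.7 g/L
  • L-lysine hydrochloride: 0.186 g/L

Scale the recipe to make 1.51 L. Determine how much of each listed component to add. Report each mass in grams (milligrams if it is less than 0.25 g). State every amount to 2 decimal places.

Scale factor relative to 1 L: 1.51.
disodium phosphate: 14.3 mmol/L × 141.96 g/mol × 1.51 L ÷ 1000 = 3.07 g
biotin: 7.53 µmol/L × 244.3 g/mol × 1.51 L ÷ 1000 = 2.78 mg
ammonium sulfate: 50.1 mmol/L × 132.14 g/mol × 1.51 L ÷ 1000 = 10.00 g
pyridoxine hydrochloride: 67.7 µmol/L × 205.6 g/mol × 1.51 L ÷ 1000 = 21.02 mg
sodium nitrate: 6.13 g/L × 1.51 L = 9.26 g
lactose: 37.7 g/L × 1.51 L = 56.93 g
L-lysine hydrochloride: 0.186 g/L × 1.51 L = 0.28 g

disodium phosphate 3.07 g; biotin 2.78 mg; ammonium sulfate 10.00 g; pyridoxine hydrochloride 21.02 mg; sodium nitrate 9.26 g; lactose 56.93 g; L-lysine hydrochloride 0.28 g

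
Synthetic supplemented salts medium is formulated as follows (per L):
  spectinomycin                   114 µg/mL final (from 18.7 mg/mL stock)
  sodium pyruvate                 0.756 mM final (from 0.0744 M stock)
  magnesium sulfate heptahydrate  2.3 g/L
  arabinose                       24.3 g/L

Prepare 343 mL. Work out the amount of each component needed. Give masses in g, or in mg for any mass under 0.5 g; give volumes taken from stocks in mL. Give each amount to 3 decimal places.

spectinomycin 2.091 mL; sodium pyruvate 3.485 mL; magnesium sulfate heptahydrate 0.789 g; arabinose 8.335 g

Working volume: 343 mL = 0.343 L.
spectinomycin: dilute stock: 114 µg/mL × 343 mL ÷ 18700 µg/mL = 2.091 mL
sodium pyruvate: dilute stock: 0.756 mM × 343 mL ÷ 74.4 mM = 3.485 mL
magnesium sulfate heptahydrate: 2.3 g/L × 0.343 L = 0.789 g
arabinose: 24.3 g/L × 0.343 L = 8.335 g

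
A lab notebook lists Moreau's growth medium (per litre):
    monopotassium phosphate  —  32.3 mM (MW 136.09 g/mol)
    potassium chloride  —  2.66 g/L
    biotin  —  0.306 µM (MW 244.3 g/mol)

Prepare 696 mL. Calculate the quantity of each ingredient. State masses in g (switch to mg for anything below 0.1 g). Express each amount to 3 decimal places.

Working volume: 696 mL = 0.696 L.
monopotassium phosphate: 32.3 mmol/L × 136.09 g/mol × 0.696 L ÷ 1000 = 3.059 g
potassium chloride: 2.66 g/L × 0.696 L = 1.851 g
biotin: 0.306 µmol/L × 244.3 g/mol × 0.696 L ÷ 1000 = 0.052 mg

monopotassium phosphate 3.059 g; potassium chloride 1.851 g; biotin 0.052 mg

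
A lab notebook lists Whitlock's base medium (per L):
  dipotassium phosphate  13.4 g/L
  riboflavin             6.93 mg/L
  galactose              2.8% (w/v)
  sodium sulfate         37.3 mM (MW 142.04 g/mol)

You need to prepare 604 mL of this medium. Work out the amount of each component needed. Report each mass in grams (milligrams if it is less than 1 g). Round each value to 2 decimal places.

Scale factor relative to 1 L: 0.604.
dipotassium phosphate: 13.4 g/L × 0.604 L = 8.09 g
riboflavin: 6.93 mg/L × 0.604 L = 4.19 mg
galactose: 2.8% w/v = 28 g/L → 28 × 0.604 L = 16.91 g
sodium sulfate: 37.3 mmol/L × 142.04 g/mol × 0.604 L ÷ 1000 = 3.20 g

dipotassium phosphate 8.09 g; riboflavin 4.19 mg; galactose 16.91 g; sodium sulfate 3.20 g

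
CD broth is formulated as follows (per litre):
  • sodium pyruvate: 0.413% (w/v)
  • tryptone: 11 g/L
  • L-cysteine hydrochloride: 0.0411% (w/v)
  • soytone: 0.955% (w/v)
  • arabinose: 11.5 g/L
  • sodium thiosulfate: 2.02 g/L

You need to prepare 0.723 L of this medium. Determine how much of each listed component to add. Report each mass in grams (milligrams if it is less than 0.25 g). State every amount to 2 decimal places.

sodium pyruvate 2.99 g; tryptone 7.95 g; L-cysteine hydrochloride 0.30 g; soytone 6.90 g; arabinose 8.31 g; sodium thiosulfate 1.46 g

Working volume: 0.723 L.
sodium pyruvate: 0.413 g per 100 mL × 723 mL ÷ 100 = 2.99 g
tryptone: 11 g/L × 0.723 L = 7.95 g
L-cysteine hydrochloride: 0.0411 g per 100 mL × 723 mL ÷ 100 = 0.30 g
soytone: 0.955% w/v = 9.55 g/L → 9.55 × 0.723 L = 6.90 g
arabinose: 11.5 g/L × 0.723 L = 8.31 g
sodium thiosulfate: 2.02 g/L × 0.723 L = 1.46 g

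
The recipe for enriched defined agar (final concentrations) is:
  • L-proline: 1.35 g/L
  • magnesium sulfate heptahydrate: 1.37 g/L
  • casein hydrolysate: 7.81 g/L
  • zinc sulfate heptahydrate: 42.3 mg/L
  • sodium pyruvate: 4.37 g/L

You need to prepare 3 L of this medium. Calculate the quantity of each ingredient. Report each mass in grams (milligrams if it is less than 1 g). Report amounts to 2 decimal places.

Scale factor relative to 1 L: 3.
L-proline: 1.35 g/L × 3 L = 4.05 g
magnesium sulfate heptahydrate: 1.37 g/L × 3 L = 4.11 g
casein hydrolysate: 7.81 g/L × 3 L = 23.43 g
zinc sulfate heptahydrate: 42.3 mg/L × 3 L = 126.90 mg
sodium pyruvate: 4.37 g/L × 3 L = 13.11 g

L-proline 4.05 g; magnesium sulfate heptahydrate 4.11 g; casein hydrolysate 23.43 g; zinc sulfate heptahydrate 126.90 mg; sodium pyruvate 13.11 g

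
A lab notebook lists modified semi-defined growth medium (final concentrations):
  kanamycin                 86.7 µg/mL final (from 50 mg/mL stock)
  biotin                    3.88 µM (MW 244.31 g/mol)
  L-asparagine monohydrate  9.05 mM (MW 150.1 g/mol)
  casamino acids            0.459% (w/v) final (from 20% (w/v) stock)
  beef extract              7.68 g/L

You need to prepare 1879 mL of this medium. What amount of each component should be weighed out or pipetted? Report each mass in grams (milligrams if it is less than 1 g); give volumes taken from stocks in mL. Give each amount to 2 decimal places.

kanamycin 3.26 mL; biotin 1.78 mg; L-asparagine monohydrate 2.55 g; casamino acids 43.12 mL; beef extract 14.43 g

Scale factor relative to 1 L: 1.879.
kanamycin: C1V1 = C2V2 → 86.7 µg/mL × 1879 mL ÷ 50000 µg/mL = 3.26 mL
biotin: 3.88 µmol/L × 244.31 g/mol × 1.879 L ÷ 1000 = 1.78 mg
L-asparagine monohydrate: 9.05 mmol/L × 150.1 g/mol × 1.879 L ÷ 1000 = 2.55 g
casamino acids: dilute stock: 0.459% ÷ 20% × 1879 mL = 43.12 mL
beef extract: 7.68 g/L × 1.879 L = 14.43 g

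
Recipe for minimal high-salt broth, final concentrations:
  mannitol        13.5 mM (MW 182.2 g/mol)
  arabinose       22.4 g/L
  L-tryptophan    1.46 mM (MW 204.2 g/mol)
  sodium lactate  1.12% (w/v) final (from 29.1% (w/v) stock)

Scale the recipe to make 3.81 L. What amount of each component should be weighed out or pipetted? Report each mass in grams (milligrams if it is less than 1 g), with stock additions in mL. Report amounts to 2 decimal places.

mannitol 9.37 g; arabinose 85.34 g; L-tryptophan 1.14 g; sodium lactate 146.64 mL

Working volume: 3.81 L.
mannitol: 13.5 mmol/L × 182.2 g/mol × 3.81 L ÷ 1000 = 9.37 g
arabinose: 22.4 g/L × 3.81 L = 85.34 g
L-tryptophan: 1.46 mmol/L × 204.2 g/mol × 3.81 L ÷ 1000 = 1.14 g
sodium lactate: V = C2·V2/C1 = 1.12% ÷ 29.1% × 3810 mL = 146.64 mL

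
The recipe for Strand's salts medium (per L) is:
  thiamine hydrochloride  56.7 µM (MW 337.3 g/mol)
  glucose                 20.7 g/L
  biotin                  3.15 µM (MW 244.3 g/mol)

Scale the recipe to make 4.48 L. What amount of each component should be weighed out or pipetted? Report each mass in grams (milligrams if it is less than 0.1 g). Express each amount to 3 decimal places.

Scale factor relative to 1 L: 4.48.
thiamine hydrochloride: 56.7 µmol/L × 337.3 g/mol × 4.48 L ÷ 1000 = 85.680 mg
glucose: 20.7 g/L × 4.48 L = 92.736 g
biotin: 3.15 µmol/L × 244.3 g/mol × 4.48 L ÷ 1000 = 3.448 mg

thiamine hydrochloride 85.680 mg; glucose 92.736 g; biotin 3.448 mg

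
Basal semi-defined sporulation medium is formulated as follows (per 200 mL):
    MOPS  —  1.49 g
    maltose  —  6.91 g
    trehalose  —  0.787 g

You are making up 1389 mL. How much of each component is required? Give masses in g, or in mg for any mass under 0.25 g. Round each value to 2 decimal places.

MOPS 10.35 g; maltose 47.99 g; trehalose 5.47 g

Ratio of target to recipe volume: 1389 / 200 = 6.945.
MOPS: 1.49 g × (1389 mL / 200 mL) = 10.35 g
maltose: 6.91 g × (1389 mL / 200 mL) = 47.99 g
trehalose: 0.787 g × (1389 mL / 200 mL) = 5.47 g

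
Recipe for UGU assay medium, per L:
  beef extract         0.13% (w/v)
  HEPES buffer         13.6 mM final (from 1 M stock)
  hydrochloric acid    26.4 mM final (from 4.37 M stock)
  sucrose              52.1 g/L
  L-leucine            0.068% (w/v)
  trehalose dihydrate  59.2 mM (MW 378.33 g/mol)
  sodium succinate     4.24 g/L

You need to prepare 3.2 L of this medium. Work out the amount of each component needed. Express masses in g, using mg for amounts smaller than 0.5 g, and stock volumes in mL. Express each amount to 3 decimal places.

Working volume: 3.2 L.
beef extract: 0.13 g per 100 mL × 3200 mL ÷ 100 = 4.160 g
HEPES buffer: C1V1 = C2V2 → 13.6 mM × 3200 mL ÷ 1000 mM = 43.520 mL
hydrochloric acid: V = C2·V2/C1 = 26.4 mM × 3200 mL ÷ 4370 mM = 19.332 mL
sucrose: 52.1 g/L × 3.2 L = 166.720 g
L-leucine: 0.068 g per 100 mL × 3200 mL ÷ 100 = 2.176 g
trehalose dihydrate: 59.2 mmol/L × 378.33 g/mol × 3.2 L ÷ 1000 = 71.671 g
sodium succinate: 4.24 g/L × 3.2 L = 13.568 g

beef extract 4.160 g; HEPES buffer 43.520 mL; hydrochloric acid 19.332 mL; sucrose 166.720 g; L-leucine 2.176 g; trehalose dihydrate 71.671 g; sodium succinate 13.568 g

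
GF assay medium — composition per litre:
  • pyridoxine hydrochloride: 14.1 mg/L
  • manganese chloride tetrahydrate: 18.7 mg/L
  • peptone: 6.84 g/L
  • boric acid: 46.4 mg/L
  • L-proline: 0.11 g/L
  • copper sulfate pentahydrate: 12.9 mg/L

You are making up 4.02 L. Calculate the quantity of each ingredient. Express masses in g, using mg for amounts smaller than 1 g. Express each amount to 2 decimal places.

pyridoxine hydrochloride 56.68 mg; manganese chloride tetrahydrate 75.17 mg; peptone 27.50 g; boric acid 186.53 mg; L-proline 442.20 mg; copper sulfate pentahydrate 51.86 mg

Working volume: 4.02 L.
pyridoxine hydrochloride: 14.1 mg/L × 4.02 L = 56.68 mg
manganese chloride tetrahydrate: 18.7 mg/L × 4.02 L = 75.17 mg
peptone: 6.84 g/L × 4.02 L = 27.50 g
boric acid: 46.4 mg/L × 4.02 L = 186.53 mg
L-proline: 0.11 g/L × 4.02 L = 0.4422 g = 442.20 mg
copper sulfate pentahydrate: 12.9 mg/L × 4.02 L = 51.86 mg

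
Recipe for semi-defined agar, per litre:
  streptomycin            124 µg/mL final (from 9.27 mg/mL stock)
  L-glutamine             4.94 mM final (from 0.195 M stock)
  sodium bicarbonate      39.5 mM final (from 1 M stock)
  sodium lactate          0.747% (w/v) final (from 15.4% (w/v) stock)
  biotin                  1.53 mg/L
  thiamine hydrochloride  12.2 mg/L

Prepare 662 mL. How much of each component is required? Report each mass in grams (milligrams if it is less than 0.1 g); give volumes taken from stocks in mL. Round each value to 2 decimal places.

Scale factor relative to 1 L: 0.662.
streptomycin: C1V1 = C2V2 → 124 µg/mL × 662 mL ÷ 9270 µg/mL = 8.86 mL
L-glutamine: C1V1 = C2V2 → 4.94 mM × 662 mL ÷ 195 mM = 16.77 mL
sodium bicarbonate: V = C2·V2/C1 = 39.5 mM × 662 mL ÷ 1000 mM = 26.15 mL
sodium lactate: C1V1 = C2V2 → 0.747% ÷ 15.4% × 662 mL = 32.11 mL
biotin: 1.53 mg/L × 0.662 L = 1.01 mg
thiamine hydrochloride: 12.2 mg/L × 0.662 L = 8.08 mg

streptomycin 8.86 mL; L-glutamine 16.77 mL; sodium bicarbonate 26.15 mL; sodium lactate 32.11 mL; biotin 1.01 mg; thiamine hydrochloride 8.08 mg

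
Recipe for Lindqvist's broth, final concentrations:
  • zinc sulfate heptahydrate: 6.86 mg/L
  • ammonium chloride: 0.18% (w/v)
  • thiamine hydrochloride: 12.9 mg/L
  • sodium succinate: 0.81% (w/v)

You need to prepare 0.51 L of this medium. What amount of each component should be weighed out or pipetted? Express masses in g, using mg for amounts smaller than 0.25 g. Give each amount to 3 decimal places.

Scale factor relative to 1 L: 0.51.
zinc sulfate heptahydrate: 6.86 mg/L × 0.51 L = 3.499 mg
ammonium chloride: 0.18 g per 100 mL × 510 mL ÷ 100 = 0.918 g
thiamine hydrochloride: 12.9 mg/L × 0.51 L = 6.579 mg
sodium succinate: 0.81 g per 100 mL × 510 mL ÷ 100 = 4.131 g

zinc sulfate heptahydrate 3.499 mg; ammonium chloride 0.918 g; thiamine hydrochloride 6.579 mg; sodium succinate 4.131 g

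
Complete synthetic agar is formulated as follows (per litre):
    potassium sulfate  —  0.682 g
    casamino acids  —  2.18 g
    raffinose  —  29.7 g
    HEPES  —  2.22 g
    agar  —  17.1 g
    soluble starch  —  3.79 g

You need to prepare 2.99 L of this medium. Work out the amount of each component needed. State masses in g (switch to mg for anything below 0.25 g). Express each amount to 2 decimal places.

potassium sulfate 2.04 g; casamino acids 6.52 g; raffinose 88.80 g; HEPES 6.64 g; agar 51.13 g; soluble starch 11.33 g

Ratio of target to recipe volume: 2990 / 1000 = 2.99.
potassium sulfate: 0.682 g × (2990 mL / 1000 mL) = 2.04 g
casamino acids: 2.18 g × (2990 mL / 1000 mL) = 6.52 g
raffinose: 29.7 g × (2990 mL / 1000 mL) = 88.80 g
HEPES: 2.22 g × (2990 mL / 1000 mL) = 6.64 g
agar: 17.1 g × (2990 mL / 1000 mL) = 51.13 g
soluble starch: 3.79 g × (2990 mL / 1000 mL) = 11.33 g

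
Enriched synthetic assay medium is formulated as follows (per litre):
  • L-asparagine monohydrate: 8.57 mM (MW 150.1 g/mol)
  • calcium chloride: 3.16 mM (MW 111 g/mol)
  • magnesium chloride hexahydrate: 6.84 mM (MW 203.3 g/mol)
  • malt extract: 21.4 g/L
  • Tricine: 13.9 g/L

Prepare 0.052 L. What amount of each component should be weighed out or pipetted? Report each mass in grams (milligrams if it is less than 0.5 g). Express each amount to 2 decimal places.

Working volume: 0.052 L.
L-asparagine monohydrate: 8.57 mmol/L × 150.1 mg/mmol × 0.052 L = 66.89 mg
calcium chloride: 3.16 mmol/L × 111 mg/mmol × 0.052 L = 18.24 mg
magnesium chloride hexahydrate: 6.84 mmol/L × 203.3 mg/mmol × 0.052 L = 72.31 mg
malt extract: 21.4 g/L × 0.052 L = 1.11 g
Tricine: 13.9 g/L × 0.052 L = 0.72 g

L-asparagine monohydrate 66.89 mg; calcium chloride 18.24 mg; magnesium chloride hexahydrate 72.31 mg; malt extract 1.11 g; Tricine 0.72 g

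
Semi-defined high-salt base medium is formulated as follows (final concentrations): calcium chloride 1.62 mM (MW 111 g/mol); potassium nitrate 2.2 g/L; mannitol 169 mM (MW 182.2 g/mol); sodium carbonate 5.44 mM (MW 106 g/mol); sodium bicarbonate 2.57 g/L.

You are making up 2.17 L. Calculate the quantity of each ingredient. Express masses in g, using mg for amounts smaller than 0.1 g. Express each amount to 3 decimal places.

calcium chloride 0.390 g; potassium nitrate 4.774 g; mannitol 66.818 g; sodium carbonate 1.251 g; sodium bicarbonate 5.577 g

Scale factor relative to 1 L: 2.17.
calcium chloride: 1.62 mmol/L × 111 g/mol × 2.17 L ÷ 1000 = 0.390 g
potassium nitrate: 2.2 g/L × 2.17 L = 4.774 g
mannitol: 169 mmol/L × 182.2 g/mol × 2.17 L ÷ 1000 = 66.818 g
sodium carbonate: 5.44 mmol/L × 106 g/mol × 2.17 L ÷ 1000 = 1.251 g
sodium bicarbonate: 2.57 g/L × 2.17 L = 5.577 g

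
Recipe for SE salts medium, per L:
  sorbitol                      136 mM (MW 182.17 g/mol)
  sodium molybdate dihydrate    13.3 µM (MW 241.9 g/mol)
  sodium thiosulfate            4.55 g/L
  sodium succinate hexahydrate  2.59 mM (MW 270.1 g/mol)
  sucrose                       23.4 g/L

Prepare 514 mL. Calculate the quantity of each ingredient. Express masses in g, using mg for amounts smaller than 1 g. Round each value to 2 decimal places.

sorbitol 12.73 g; sodium molybdate dihydrate 1.65 mg; sodium thiosulfate 2.34 g; sodium succinate hexahydrate 359.57 mg; sucrose 12.03 g

Scale factor relative to 1 L: 0.514.
sorbitol: 136 mmol/L × 182.17 g/mol × 0.514 L ÷ 1000 = 12.73 g
sodium molybdate dihydrate: 13.3 µmol/L × 241.9 g/mol × 0.514 L ÷ 1000 = 1.65 mg
sodium thiosulfate: 4.55 g/L × 0.514 L = 2.34 g
sodium succinate hexahydrate: 2.59 mmol/L × 270.1 mg/mmol × 0.514 L = 359.57 mg
sucrose: 23.4 g/L × 0.514 L = 12.03 g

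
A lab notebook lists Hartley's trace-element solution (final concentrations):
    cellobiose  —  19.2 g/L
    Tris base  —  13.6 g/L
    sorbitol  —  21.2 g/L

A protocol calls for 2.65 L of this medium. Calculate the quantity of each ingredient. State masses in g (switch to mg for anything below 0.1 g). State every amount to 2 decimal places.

cellobiose 50.88 g; Tris base 36.04 g; sorbitol 56.18 g

Working volume: 2.65 L.
cellobiose: 19.2 g/L × 2.65 L = 50.88 g
Tris base: 13.6 g/L × 2.65 L = 36.04 g
sorbitol: 21.2 g/L × 2.65 L = 56.18 g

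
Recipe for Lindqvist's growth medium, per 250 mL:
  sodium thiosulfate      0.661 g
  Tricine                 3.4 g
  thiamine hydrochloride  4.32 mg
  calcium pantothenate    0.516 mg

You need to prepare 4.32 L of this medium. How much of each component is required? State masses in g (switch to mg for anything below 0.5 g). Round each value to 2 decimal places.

Scale factor = 4320 mL / 250 mL = 17.28.
sodium thiosulfate: 0.661 g × (4320 mL / 250 mL) = 11.42 g
Tricine: 3.4 g × (4320 mL / 250 mL) = 58.75 g
thiamine hydrochloride: 4.32 mg × (4320 mL / 250 mL) = 74.65 mg
calcium pantothenate: 0.516 mg × (4320 mL / 250 mL) = 8.92 mg

sodium thiosulfate 11.42 g; Tricine 58.75 g; thiamine hydrochloride 74.65 mg; calcium pantothenate 8.92 mg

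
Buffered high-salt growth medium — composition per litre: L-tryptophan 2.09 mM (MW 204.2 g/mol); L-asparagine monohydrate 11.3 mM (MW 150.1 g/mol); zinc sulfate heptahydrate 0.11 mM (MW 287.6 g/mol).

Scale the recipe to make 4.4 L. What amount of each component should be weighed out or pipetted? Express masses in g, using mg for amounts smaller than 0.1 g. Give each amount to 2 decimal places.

L-tryptophan 1.88 g; L-asparagine monohydrate 7.46 g; zinc sulfate heptahydrate 0.14 g

Scale factor relative to 1 L: 4.4.
L-tryptophan: 2.09 mmol/L × 204.2 g/mol × 4.4 L ÷ 1000 = 1.88 g
L-asparagine monohydrate: 11.3 mmol/L × 150.1 g/mol × 4.4 L ÷ 1000 = 7.46 g
zinc sulfate heptahydrate: 0.11 mmol/L × 287.6 g/mol × 4.4 L ÷ 1000 = 0.14 g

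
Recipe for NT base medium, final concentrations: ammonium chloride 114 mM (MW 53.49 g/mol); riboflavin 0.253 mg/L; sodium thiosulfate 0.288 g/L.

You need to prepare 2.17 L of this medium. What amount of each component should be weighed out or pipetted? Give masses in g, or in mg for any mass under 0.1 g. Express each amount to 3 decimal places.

Working volume: 2.17 L.
ammonium chloride: 114 mmol/L × 53.49 g/mol × 2.17 L ÷ 1000 = 13.232 g
riboflavin: 0.253 mg/L × 2.17 L = 0.549 mg
sodium thiosulfate: 0.288 g/L × 2.17 L = 0.625 g

ammonium chloride 13.232 g; riboflavin 0.549 mg; sodium thiosulfate 0.625 g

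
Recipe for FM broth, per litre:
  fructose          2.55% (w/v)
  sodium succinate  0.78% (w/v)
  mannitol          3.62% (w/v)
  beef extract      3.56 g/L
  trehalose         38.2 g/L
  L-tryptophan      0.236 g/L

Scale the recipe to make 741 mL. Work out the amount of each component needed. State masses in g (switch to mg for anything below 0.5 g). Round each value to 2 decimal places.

fructose 18.90 g; sodium succinate 5.78 g; mannitol 26.82 g; beef extract 2.64 g; trehalose 28.31 g; L-tryptophan 174.88 mg

Working volume: 741 mL = 0.741 L.
fructose: 2.55% w/v = 25.5 g/L → 25.5 × 0.741 L = 18.90 g
sodium succinate: 0.78 g per 100 mL × 741 mL ÷ 100 = 5.78 g
mannitol: 3.62% w/v = 36.2 g/L → 36.2 × 0.741 L = 26.82 g
beef extract: 3.56 g/L × 0.741 L = 2.64 g
trehalose: 38.2 g/L × 0.741 L = 28.31 g
L-tryptophan: 0.236 g/L × 0.741 L = 0.174876 g = 174.88 mg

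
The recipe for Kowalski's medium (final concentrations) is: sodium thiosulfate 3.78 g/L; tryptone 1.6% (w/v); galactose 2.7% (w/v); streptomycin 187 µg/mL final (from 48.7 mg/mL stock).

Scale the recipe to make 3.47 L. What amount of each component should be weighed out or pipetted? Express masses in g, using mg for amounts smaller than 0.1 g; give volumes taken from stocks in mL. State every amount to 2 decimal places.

Scale factor relative to 1 L: 3.47.
sodium thiosulfate: 3.78 g/L × 3.47 L = 13.12 g
tryptone: 1.6% w/v = 16 g/L → 16 × 3.47 L = 55.52 g
galactose: 2.7% w/v = 27 g/L → 27 × 3.47 L = 93.69 g
streptomycin: dilute stock: 187 µg/mL × 3470 mL ÷ 48700 µg/mL = 13.32 mL

sodium thiosulfate 13.12 g; tryptone 55.52 g; galactose 93.69 g; streptomycin 13.32 mL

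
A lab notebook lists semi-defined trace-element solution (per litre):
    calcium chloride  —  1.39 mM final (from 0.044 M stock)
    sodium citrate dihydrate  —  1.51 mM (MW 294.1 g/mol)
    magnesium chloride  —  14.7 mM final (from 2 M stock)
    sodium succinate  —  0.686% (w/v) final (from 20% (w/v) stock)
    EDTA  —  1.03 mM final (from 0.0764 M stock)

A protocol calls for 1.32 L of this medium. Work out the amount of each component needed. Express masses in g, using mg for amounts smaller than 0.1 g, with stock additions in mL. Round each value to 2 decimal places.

Working volume: 1.32 L.
calcium chloride: V = C2·V2/C1 = 1.39 mM × 1320 mL ÷ 44 mM = 41.70 mL
sodium citrate dihydrate: 1.51 mmol/L × 294.1 g/mol × 1.32 L ÷ 1000 = 0.59 g
magnesium chloride: V = C2·V2/C1 = 14.7 mM × 1320 mL ÷ 2000 mM = 9.70 mL
sodium succinate: V = C2·V2/C1 = 0.686% ÷ 20% × 1320 mL = 45.28 mL
EDTA: C1V1 = C2V2 → 1.03 mM × 1320 mL ÷ 76.4 mM = 17.80 mL

calcium chloride 41.70 mL; sodium citrate dihydrate 0.59 g; magnesium chloride 9.70 mL; sodium succinate 45.28 mL; EDTA 17.80 mL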